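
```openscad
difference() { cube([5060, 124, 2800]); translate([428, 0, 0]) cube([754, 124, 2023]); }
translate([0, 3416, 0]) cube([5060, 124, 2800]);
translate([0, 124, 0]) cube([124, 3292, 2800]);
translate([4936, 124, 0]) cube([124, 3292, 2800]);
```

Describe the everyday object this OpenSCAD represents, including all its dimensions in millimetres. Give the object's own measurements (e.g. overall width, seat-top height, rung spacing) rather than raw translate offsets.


A single room: four walls, each 2800 mm tall and 124 mm thick, enclosing an outside footprint 5060×3540 mm (x × y), no floor or roof. The front and back walls (−y and +y sides) run the full x-width; the side walls fit between their inner faces. A door opening 754 mm wide and 2023 mm tall is cut through the front wall from the floor up, its −x edge 428 mm from the wall's −x end.


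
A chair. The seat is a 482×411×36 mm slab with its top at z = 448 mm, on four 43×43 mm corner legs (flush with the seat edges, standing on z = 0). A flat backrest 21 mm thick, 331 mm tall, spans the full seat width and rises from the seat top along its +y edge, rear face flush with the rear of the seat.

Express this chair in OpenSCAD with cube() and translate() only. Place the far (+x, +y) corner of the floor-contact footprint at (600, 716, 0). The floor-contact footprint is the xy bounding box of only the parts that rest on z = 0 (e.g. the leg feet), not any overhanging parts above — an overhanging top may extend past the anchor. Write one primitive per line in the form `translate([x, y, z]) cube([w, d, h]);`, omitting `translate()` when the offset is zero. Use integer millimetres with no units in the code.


translate([118, 305, 412]) cube([482, 411, 36]);
translate([118, 305, 0]) cube([43, 43, 412]);
translate([557, 305, 0]) cube([43, 43, 412]);
translate([118, 673, 0]) cube([43, 43, 412]);
translate([557, 673, 0]) cube([43, 43, 412]);
translate([118, 695, 448]) cube([482, 21, 331]);


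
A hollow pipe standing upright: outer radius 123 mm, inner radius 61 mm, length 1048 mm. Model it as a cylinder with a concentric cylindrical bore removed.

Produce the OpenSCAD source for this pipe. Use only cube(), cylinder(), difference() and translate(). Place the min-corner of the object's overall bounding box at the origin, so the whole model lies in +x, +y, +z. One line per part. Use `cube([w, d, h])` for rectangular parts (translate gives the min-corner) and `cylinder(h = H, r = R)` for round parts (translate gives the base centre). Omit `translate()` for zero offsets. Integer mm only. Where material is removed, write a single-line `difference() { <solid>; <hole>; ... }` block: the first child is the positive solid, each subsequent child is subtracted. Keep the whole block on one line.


difference() { translate([123, 123, 0]) cylinder(h = 1048, r = 123); translate([123, 123, 0]) cylinder(h = 1048, r = 61); }


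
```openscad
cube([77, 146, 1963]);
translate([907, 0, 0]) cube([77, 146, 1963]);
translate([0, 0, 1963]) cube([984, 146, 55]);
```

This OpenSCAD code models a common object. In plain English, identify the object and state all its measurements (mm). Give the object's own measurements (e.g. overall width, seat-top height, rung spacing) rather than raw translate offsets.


A door frame. The clear opening is 830 mm wide and 1963 mm high. Two 77 mm wide jambs, 146 mm deep, stand either side of the opening from the floor to the top of the opening. A 55 mm thick head sits across the top of both jambs, spanning the full outside width of the frame.


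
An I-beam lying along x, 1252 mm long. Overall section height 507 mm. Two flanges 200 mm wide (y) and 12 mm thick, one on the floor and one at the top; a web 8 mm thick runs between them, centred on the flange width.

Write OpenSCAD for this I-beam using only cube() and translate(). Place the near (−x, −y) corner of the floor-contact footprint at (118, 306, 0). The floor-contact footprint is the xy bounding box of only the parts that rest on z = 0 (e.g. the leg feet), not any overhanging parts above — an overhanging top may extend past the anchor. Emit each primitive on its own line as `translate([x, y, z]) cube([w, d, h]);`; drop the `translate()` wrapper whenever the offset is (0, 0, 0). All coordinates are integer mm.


translate([118, 306, 0]) cube([1252, 200, 12]);
translate([118, 402, 12]) cube([1252, 8, 483]);
translate([118, 306, 495]) cube([1252, 200, 12]);


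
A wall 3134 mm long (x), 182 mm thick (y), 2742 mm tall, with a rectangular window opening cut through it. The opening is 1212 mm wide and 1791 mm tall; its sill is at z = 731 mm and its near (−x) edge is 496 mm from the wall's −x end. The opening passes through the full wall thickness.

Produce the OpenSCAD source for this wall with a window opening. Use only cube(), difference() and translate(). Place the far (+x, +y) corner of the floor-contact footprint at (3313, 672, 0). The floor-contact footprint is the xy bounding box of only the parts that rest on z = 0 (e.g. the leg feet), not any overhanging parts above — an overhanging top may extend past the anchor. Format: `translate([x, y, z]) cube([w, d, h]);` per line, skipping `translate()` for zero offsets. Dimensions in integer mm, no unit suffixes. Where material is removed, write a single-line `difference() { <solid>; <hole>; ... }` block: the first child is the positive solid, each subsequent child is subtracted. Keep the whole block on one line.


difference() { translate([179, 490, 0]) cube([3134, 182, 2742]); translate([675, 490, 731]) cube([1212, 182, 1791]); }


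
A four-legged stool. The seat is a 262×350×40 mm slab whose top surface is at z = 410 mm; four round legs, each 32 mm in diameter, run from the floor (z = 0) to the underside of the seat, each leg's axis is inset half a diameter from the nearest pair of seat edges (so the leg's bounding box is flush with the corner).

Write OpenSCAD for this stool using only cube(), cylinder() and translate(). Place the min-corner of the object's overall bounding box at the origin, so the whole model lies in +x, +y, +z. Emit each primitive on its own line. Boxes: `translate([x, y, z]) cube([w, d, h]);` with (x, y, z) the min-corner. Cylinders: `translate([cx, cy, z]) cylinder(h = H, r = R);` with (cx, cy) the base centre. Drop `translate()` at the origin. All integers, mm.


translate([0, 0, 370]) cube([262, 350, 40]);
translate([16, 16, 0]) cylinder(h = 370, r = 16);
translate([246, 16, 0]) cylinder(h = 370, r = 16);
translate([16, 334, 0]) cylinder(h = 370, r = 16);
translate([246, 334, 0]) cylinder(h = 370, r = 16);


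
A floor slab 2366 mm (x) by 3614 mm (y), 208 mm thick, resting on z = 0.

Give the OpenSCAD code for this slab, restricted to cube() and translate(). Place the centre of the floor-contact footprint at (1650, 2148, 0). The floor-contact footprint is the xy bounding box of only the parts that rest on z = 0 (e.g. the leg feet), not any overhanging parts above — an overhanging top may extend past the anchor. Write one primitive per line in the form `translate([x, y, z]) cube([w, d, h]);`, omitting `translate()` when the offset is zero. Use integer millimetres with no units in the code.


translate([467, 341, 0]) cube([2366, 3614, 208]);


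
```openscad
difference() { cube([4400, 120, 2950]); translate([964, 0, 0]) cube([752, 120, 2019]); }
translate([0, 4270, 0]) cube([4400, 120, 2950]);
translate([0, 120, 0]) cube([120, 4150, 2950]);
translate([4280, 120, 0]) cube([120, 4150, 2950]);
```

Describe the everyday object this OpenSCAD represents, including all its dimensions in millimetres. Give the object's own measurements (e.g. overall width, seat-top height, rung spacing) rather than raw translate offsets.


A single room: four walls, each 2950 mm tall and 120 mm thick, enclosing an outside footprint 4400×4390 mm (x × y), no floor or roof. The front and back walls (−y and +y sides) run the full x-width; the side walls fit between their inner faces. A door opening 752 mm wide and 2019 mm tall is cut through the front wall from the floor up, its −x edge 964 mm from the wall's −x end.


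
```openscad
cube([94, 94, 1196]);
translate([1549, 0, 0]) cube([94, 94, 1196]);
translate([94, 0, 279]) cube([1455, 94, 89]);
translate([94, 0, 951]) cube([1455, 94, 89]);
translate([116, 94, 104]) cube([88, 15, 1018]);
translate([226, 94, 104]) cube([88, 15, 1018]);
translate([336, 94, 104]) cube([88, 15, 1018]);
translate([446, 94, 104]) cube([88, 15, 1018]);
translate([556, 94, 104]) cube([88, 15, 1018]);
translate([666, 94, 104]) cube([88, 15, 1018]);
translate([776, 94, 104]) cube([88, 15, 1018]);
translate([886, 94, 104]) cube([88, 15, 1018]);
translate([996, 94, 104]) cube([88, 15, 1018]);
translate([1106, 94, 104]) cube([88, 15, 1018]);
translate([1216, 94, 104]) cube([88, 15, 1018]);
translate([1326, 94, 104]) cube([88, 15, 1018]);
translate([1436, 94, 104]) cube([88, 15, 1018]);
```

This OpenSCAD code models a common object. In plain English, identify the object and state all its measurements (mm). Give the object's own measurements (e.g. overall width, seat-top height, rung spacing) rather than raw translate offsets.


A fence section. Two 94×94 mm posts, 1196 mm tall, stand on the floor with a clear span of 1455 mm between their inner faces. Two horizontal rails of 94×89 mm section span the gap between the posts with their undersides at z = 279 mm and z = 951 mm, flush with the posts' −y face. 13 pickets, each 88 mm wide, 15 mm thick and 1018 mm tall, are fixed to the +y face of the rails with their bottoms at z = 104 mm, spaced across the span with a 22 mm gap after the −x post and between neighbouring pickets, with 25 mm left before the +x post.


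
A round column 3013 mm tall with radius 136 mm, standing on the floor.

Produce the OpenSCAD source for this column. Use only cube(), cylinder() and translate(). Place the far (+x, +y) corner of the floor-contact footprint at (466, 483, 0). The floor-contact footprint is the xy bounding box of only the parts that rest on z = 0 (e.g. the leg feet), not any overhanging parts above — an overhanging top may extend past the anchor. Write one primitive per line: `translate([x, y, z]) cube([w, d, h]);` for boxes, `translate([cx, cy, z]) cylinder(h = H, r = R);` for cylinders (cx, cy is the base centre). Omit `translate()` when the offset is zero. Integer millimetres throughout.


translate([330, 347, 0]) cylinder(h = 3013, r = 136);


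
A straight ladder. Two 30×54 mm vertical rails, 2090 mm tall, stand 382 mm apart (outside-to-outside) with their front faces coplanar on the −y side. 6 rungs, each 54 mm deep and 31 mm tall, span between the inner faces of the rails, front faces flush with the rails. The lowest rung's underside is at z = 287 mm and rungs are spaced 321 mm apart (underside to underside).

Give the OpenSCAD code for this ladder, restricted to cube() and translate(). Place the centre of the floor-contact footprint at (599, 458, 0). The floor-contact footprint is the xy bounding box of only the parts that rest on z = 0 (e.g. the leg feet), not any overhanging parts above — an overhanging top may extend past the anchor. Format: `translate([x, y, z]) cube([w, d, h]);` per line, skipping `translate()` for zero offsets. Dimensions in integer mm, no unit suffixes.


translate([408, 431, 0]) cube([30, 54, 2090]);
translate([760, 431, 0]) cube([30, 54, 2090]);
translate([438, 431, 287]) cube([322, 54, 31]);
translate([438, 431, 608]) cube([322, 54, 31]);
translate([438, 431, 929]) cube([322, 54, 31]);
translate([438, 431, 1250]) cube([322, 54, 31]);
translate([438, 431, 1571]) cube([322, 54, 31]);
translate([438, 431, 1892]) cube([322, 54, 31]);


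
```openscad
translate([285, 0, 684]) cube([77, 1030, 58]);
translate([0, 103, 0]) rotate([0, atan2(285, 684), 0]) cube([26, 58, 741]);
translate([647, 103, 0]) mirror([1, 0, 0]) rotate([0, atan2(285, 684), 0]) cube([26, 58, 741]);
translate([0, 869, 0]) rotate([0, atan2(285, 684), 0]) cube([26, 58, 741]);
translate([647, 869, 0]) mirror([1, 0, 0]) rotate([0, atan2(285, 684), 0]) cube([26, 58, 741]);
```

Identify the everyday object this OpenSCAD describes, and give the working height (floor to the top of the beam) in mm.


A sawhorse. The overall height is 742 mm.

A beam across two mirrored pairs of raked legs — a sawhorse. The beam's underside is at z = 684 (matching the legs' vertical rise in atan2(285, 684)) and the beam is 58 mm tall, so its top is at 684 + 58 = 742 mm. The raked legs top out at the beam's underside, so that is the highest point.


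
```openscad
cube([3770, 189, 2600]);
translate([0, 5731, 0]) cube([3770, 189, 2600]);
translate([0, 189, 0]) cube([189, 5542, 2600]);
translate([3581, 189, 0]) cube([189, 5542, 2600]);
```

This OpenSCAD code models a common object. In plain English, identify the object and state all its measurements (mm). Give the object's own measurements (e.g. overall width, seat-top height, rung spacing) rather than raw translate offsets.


The wall frame of a small rectangular building: four walls, each 2600 mm tall and 189 mm thick, enclosing a footprint 3770 mm (x) by 5920 mm (y) outside-to-outside, with no floor or roof. The front and back walls (the −y and +y sides) span the full width; the two side walls fit between them.


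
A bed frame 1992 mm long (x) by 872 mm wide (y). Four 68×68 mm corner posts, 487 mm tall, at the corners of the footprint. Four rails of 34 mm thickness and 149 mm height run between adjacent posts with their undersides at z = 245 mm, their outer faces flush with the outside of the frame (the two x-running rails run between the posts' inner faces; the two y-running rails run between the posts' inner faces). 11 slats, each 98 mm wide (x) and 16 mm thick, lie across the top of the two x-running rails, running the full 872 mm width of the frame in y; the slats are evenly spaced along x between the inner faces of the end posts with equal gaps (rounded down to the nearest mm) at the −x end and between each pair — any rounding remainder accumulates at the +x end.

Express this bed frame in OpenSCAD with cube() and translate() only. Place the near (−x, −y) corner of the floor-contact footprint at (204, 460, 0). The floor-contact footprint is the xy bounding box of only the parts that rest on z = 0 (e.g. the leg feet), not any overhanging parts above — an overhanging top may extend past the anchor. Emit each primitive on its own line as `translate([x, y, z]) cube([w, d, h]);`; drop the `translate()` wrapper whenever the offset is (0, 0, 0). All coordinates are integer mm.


translate([204, 460, 0]) cube([68, 68, 487]);
translate([204, 1264, 0]) cube([68, 68, 487]);
translate([2128, 460, 0]) cube([68, 68, 487]);
translate([2128, 1264, 0]) cube([68, 68, 487]);
translate([272, 460, 245]) cube([1856, 34, 149]);
translate([272, 1298, 245]) cube([1856, 34, 149]);
translate([204, 528, 245]) cube([34, 736, 149]);
translate([2162, 528, 245]) cube([34, 736, 149]);
translate([336, 460, 394]) cube([98, 872, 16]);
translate([498, 460, 394]) cube([98, 872, 16]);
translate([660, 460, 394]) cube([98, 872, 16]);
translate([822, 460, 394]) cube([98, 872, 16]);
translate([984, 460, 394]) cube([98, 872, 16]);
translate([1146, 460, 394]) cube([98, 872, 16]);
translate([1308, 460, 394]) cube([98, 872, 16]);
translate([1470, 460, 394]) cube([98, 872, 16]);
translate([1632, 460, 394]) cube([98, 872, 16]);
translate([1794, 460, 394]) cube([98, 872, 16]);
translate([1956, 460, 394]) cube([98, 872, 16]);


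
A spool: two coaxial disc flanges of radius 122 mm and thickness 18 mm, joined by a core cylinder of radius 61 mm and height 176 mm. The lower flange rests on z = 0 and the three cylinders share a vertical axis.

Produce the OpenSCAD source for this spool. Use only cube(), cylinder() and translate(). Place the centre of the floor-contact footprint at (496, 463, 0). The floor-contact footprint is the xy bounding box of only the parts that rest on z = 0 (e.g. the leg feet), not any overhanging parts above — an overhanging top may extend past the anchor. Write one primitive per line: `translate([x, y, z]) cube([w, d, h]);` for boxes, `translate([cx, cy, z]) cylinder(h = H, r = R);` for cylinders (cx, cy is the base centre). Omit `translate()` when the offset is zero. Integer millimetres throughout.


translate([496, 463, 0]) cylinder(h = 18, r = 122);
translate([496, 463, 18]) cylinder(h = 176, r = 61);
translate([496, 463, 194]) cylinder(h = 18, r = 122);


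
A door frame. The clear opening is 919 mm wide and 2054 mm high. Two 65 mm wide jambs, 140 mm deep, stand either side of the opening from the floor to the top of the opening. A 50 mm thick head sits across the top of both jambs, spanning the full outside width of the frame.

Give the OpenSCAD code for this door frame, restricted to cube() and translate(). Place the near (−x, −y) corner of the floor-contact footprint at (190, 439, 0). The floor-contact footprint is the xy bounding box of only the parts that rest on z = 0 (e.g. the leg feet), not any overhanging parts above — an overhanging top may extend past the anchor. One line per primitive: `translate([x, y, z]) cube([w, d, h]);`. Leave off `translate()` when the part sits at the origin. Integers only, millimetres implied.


translate([190, 439, 0]) cube([65, 140, 2054]);
translate([1174, 439, 0]) cube([65, 140, 2054]);
translate([190, 439, 2054]) cube([1049, 140, 50]);


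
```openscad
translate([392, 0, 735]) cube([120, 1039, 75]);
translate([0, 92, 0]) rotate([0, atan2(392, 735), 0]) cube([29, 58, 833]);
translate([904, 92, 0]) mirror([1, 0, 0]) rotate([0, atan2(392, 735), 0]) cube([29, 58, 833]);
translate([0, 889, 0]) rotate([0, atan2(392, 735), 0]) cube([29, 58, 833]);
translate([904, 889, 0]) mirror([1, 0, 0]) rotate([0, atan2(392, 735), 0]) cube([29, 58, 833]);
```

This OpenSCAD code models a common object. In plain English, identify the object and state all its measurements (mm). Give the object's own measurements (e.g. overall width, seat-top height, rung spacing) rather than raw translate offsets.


A sawhorse. A 120×1039×75 mm beam (x, y, z) sits on two A-frame leg pairs. Each pair is two raked legs of 29×58 mm section (58 mm along y) splaying symmetrically in x. Each leg rises 735 mm vertically over 392 mm of horizontal reach and is 833 mm long along its own axis. Every leg's outer bottom edge rests on the floor and its outer top edge meets a bottom edge of the beam — the left legs (tilting toward +x) meet the beam's −x bottom edge, the right legs (their mirror images, tilting toward −x) meet its +x bottom edge — so the leg tops tuck under the beam, the beam's underside is 735 mm above the floor, and the feet are 904 mm apart outside-to-outside with the beam centred between them. The two leg pairs are set in 92 mm from either end of the beam.


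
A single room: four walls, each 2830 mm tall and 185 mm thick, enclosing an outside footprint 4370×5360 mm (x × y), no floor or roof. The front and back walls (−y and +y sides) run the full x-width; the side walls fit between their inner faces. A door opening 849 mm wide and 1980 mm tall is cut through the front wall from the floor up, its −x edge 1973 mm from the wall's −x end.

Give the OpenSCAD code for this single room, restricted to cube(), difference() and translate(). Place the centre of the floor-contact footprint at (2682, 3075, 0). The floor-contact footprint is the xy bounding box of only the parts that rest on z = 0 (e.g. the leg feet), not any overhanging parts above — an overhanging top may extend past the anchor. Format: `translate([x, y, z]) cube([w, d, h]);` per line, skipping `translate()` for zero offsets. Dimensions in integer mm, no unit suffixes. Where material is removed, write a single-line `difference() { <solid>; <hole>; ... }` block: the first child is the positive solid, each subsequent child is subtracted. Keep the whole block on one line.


difference() { translate([497, 395, 0]) cube([4370, 185, 2830]); translate([2470, 395, 0]) cube([849, 185, 1980]); }
translate([497, 5570, 0]) cube([4370, 185, 2830]);
translate([497, 580, 0]) cube([185, 4990, 2830]);
translate([4682, 580, 0]) cube([185, 4990, 2830]);


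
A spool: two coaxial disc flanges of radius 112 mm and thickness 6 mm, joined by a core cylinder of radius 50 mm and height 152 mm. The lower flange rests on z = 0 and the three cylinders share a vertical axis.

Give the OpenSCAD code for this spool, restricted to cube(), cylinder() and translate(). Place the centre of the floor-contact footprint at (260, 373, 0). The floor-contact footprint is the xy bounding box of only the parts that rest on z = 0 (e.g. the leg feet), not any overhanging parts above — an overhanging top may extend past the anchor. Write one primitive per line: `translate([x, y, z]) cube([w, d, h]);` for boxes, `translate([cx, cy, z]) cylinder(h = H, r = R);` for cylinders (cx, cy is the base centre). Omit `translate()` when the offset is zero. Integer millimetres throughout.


translate([260, 373, 0]) cylinder(h = 6, r = 112);
translate([260, 373, 6]) cylinder(h = 152, r = 50);
translate([260, 373, 158]) cylinder(h = 6, r = 112);


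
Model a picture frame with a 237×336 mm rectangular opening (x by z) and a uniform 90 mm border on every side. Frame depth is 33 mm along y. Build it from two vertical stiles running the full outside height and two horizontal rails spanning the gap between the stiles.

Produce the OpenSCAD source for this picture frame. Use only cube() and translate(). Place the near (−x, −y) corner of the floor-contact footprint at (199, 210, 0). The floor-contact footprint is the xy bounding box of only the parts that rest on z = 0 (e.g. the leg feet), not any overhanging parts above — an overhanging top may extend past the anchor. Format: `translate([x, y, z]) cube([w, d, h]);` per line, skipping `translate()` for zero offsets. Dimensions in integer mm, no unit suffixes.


translate([199, 210, 0]) cube([90, 33, 516]);
translate([526, 210, 0]) cube([90, 33, 516]);
translate([289, 210, 0]) cube([237, 33, 90]);
translate([289, 210, 426]) cube([237, 33, 90]);


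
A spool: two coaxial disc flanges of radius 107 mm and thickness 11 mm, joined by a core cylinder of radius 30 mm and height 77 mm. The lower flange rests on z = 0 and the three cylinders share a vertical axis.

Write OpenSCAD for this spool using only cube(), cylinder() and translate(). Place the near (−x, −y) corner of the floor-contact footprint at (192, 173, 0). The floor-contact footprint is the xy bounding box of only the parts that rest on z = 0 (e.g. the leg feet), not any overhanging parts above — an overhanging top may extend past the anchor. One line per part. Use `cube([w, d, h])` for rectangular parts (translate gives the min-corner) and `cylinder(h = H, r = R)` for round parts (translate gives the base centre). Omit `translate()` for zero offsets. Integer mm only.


translate([299, 280, 0]) cylinder(h = 11, r = 107);
translate([299, 280, 11]) cylinder(h = 77, r = 30);
translate([299, 280, 88]) cylinder(h = 11, r = 107);


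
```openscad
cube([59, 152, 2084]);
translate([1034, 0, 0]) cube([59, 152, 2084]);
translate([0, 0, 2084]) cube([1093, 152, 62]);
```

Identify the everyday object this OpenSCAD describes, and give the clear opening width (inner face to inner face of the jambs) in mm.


A door frame. The clear opening width is 975 mm.

Two 2084 mm tall posts with a header on top — a door frame. The left jamb is 59 mm wide at x = 0; the right jamb starts at x = 1034. The clear opening is 1034 − 59 = 975 mm.


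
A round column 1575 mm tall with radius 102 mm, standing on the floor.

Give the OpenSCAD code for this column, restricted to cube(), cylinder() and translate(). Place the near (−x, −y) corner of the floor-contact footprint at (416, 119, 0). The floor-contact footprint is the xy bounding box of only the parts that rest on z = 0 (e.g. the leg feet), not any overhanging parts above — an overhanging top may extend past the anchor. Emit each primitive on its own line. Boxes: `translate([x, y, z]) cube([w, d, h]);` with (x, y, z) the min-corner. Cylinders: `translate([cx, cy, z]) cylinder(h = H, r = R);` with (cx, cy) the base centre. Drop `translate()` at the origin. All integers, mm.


translate([518, 221, 0]) cylinder(h = 1575, r = 102);


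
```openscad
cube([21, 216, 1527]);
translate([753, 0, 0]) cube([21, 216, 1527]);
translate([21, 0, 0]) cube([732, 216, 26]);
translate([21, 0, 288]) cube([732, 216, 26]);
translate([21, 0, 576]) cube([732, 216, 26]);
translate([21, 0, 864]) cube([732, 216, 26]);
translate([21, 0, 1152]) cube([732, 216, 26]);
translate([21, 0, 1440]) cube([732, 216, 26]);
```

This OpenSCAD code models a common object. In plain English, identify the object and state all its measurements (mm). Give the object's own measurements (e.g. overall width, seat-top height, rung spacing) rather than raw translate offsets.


An open bookshelf. Two side panels, each 21 mm thick, 216 mm deep and 1527 mm tall, stand 774 mm apart (outside-to-outside). Between them sit 6 shelves, each 26 mm thick and 216 mm deep, spanning the full gap between the sides. The bottom shelf rests on the floor (its underside at z = 0) and the clear gap between one shelf's top and the next shelf's underside is 262 mm.


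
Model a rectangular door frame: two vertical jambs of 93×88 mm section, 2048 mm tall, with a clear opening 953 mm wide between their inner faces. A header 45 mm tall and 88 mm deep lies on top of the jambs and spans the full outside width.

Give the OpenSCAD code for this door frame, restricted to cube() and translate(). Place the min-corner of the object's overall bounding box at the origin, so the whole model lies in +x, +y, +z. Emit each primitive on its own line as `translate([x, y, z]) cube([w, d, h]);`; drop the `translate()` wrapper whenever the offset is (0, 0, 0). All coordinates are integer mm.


cube([93, 88, 2048]);
translate([1046, 0, 0]) cube([93, 88, 2048]);
translate([0, 0, 2048]) cube([1139, 88, 45]);


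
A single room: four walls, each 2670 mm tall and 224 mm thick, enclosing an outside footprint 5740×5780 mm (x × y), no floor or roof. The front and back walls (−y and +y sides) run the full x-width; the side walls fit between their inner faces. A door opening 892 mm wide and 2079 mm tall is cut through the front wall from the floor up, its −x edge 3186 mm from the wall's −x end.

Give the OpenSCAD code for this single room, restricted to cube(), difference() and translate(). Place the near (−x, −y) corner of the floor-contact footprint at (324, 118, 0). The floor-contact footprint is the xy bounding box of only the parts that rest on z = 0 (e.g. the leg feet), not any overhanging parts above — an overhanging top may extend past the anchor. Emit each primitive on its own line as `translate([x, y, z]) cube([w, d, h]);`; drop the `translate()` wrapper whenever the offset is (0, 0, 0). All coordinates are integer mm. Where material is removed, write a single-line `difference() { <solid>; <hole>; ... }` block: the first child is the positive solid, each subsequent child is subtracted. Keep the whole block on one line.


difference() { translate([324, 118, 0]) cube([5740, 224, 2670]); translate([3510, 118, 0]) cube([892, 224, 2079]); }
translate([324, 5674, 0]) cube([5740, 224, 2670]);
translate([324, 342, 0]) cube([224, 5332, 2670]);
translate([5840, 342, 0]) cube([224, 5332, 2670]);


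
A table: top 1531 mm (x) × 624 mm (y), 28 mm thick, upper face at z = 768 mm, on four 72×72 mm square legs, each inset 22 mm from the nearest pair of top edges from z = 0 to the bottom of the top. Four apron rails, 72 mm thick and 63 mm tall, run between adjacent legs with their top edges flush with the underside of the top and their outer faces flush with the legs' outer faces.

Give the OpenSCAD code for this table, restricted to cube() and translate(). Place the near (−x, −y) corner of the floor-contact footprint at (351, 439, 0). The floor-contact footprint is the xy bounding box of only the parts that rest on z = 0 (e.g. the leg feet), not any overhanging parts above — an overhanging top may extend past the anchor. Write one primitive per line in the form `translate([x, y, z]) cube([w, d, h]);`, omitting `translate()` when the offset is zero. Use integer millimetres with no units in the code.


translate([329, 417, 740]) cube([1531, 624, 28]);
translate([351, 439, 0]) cube([72, 72, 740]);
translate([1766, 439, 0]) cube([72, 72, 740]);
translate([351, 947, 0]) cube([72, 72, 740]);
translate([1766, 947, 0]) cube([72, 72, 740]);
translate([423, 439, 677]) cube([1343, 72, 63]);
translate([423, 947, 677]) cube([1343, 72, 63]);
translate([351, 511, 677]) cube([72, 436, 63]);
translate([1766, 511, 677]) cube([72, 436, 63]);


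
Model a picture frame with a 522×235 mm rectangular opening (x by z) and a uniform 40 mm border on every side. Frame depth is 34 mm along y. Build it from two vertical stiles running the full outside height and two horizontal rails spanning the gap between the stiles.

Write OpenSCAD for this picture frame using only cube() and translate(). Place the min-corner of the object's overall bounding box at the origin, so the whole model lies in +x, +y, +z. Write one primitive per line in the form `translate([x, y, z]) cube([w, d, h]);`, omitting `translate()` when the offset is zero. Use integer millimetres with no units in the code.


cube([40, 34, 315]);
translate([562, 0, 0]) cube([40, 34, 315]);
translate([40, 0, 0]) cube([522, 34, 40]);
translate([40, 0, 275]) cube([522, 34, 40]);


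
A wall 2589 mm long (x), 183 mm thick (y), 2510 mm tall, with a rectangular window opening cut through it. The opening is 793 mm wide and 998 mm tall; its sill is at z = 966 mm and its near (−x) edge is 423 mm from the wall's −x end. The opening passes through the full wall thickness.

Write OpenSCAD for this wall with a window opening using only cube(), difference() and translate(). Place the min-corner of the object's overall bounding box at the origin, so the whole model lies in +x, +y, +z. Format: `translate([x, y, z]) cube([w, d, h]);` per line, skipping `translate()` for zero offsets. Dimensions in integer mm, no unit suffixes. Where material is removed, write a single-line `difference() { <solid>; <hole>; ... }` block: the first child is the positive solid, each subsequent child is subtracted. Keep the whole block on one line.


difference() { cube([2589, 183, 2510]); translate([423, 0, 966]) cube([793, 183, 998]); }


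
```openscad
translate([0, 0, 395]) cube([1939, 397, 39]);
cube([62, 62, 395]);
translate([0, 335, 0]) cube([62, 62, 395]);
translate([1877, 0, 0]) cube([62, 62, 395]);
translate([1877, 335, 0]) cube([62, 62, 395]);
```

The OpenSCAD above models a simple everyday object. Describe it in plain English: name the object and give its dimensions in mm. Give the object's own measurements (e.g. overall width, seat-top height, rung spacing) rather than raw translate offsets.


A bench: a 1939×397 mm seat slab, 39 mm thick, top at z = 434 mm, on four 62×62 mm square legs flush with the seat corners and standing on z = 0.


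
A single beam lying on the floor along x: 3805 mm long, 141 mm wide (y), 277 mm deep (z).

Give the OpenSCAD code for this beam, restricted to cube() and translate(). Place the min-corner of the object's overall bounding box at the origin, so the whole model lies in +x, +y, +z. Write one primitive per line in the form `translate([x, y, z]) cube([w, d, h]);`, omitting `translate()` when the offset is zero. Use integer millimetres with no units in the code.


cube([3805, 141, 277]);


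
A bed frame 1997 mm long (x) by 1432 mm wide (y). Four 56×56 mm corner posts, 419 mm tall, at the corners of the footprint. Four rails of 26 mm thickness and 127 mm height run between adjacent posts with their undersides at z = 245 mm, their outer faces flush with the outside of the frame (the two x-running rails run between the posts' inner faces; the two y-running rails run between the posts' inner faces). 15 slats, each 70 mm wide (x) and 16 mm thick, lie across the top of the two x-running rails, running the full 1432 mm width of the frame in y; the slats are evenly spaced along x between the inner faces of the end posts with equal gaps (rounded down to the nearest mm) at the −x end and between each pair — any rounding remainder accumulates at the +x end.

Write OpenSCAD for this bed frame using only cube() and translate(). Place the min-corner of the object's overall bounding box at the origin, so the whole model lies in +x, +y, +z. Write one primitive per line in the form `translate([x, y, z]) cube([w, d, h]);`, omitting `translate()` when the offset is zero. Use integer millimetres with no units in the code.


cube([56, 56, 419]);
translate([0, 1376, 0]) cube([56, 56, 419]);
translate([1941, 0, 0]) cube([56, 56, 419]);
translate([1941, 1376, 0]) cube([56, 56, 419]);
translate([56, 0, 245]) cube([1885, 26, 127]);
translate([56, 1406, 245]) cube([1885, 26, 127]);
translate([0, 56, 245]) cube([26, 1320, 127]);
translate([1971, 56, 245]) cube([26, 1320, 127]);
translate([108, 0, 372]) cube([70, 1432, 16]);
translate([230, 0, 372]) cube([70, 1432, 16]);
translate([352, 0, 372]) cube([70, 1432, 16]);
translate([474, 0, 372]) cube([70, 1432, 16]);
translate([596, 0, 372]) cube([70, 1432, 16]);
translate([718, 0, 372]) cube([70, 1432, 16]);
translate([840, 0, 372]) cube([70, 1432, 16]);
translate([962, 0, 372]) cube([70, 1432, 16]);
translate([1084, 0, 372]) cube([70, 1432, 16]);
translate([1206, 0, 372]) cube([70, 1432, 16]);
translate([1328, 0, 372]) cube([70, 1432, 16]);
translate([1450, 0, 372]) cube([70, 1432, 16]);
translate([1572, 0, 372]) cube([70, 1432, 16]);
translate([1694, 0, 372]) cube([70, 1432, 16]);
translate([1816, 0, 372]) cube([70, 1432, 16]);


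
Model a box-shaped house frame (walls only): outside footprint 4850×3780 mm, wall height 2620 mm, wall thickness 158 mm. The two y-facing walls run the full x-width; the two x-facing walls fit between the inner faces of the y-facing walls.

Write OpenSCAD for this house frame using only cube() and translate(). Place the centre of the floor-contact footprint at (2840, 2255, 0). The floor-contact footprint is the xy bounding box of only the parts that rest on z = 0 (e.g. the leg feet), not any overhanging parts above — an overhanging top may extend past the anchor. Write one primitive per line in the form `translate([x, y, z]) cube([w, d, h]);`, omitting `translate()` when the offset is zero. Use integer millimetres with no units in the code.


translate([415, 365, 0]) cube([4850, 158, 2620]);
translate([415, 3987, 0]) cube([4850, 158, 2620]);
translate([415, 523, 0]) cube([158, 3464, 2620]);
translate([5107, 523, 0]) cube([158, 3464, 2620]);


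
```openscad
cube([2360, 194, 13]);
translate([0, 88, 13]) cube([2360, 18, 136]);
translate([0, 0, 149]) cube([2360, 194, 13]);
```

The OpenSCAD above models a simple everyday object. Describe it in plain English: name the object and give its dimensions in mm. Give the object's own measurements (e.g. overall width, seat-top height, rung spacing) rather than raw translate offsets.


An I-beam lying along x, 2360 mm long. Overall section height 162 mm. Two flanges 194 mm wide (y) and 13 mm thick, one on the floor and one at the top; a web 18 mm thick runs between them, centred on the flange width.


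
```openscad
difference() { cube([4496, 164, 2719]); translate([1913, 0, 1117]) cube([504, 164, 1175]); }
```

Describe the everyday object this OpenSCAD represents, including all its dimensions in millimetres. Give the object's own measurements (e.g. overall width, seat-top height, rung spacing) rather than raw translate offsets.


A wall 4496 mm long (x), 164 mm thick (y), 2719 mm tall, with a rectangular window opening cut through it. The opening is 504 mm wide and 1175 mm tall; its sill is at z = 1117 mm and its near (−x) edge is 1913 mm from the wall's −x end. The opening passes through the full wall thickness.


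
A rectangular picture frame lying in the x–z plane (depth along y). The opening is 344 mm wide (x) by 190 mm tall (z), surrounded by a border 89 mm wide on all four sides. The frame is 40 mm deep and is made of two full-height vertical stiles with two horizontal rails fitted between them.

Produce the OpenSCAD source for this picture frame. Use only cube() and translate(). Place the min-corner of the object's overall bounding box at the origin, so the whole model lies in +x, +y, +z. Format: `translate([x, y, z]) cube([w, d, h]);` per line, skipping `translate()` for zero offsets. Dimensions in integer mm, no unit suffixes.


cube([89, 40, 368]);
translate([433, 0, 0]) cube([89, 40, 368]);
translate([89, 0, 0]) cube([344, 40, 89]);
translate([89, 0, 279]) cube([344, 40, 89]);


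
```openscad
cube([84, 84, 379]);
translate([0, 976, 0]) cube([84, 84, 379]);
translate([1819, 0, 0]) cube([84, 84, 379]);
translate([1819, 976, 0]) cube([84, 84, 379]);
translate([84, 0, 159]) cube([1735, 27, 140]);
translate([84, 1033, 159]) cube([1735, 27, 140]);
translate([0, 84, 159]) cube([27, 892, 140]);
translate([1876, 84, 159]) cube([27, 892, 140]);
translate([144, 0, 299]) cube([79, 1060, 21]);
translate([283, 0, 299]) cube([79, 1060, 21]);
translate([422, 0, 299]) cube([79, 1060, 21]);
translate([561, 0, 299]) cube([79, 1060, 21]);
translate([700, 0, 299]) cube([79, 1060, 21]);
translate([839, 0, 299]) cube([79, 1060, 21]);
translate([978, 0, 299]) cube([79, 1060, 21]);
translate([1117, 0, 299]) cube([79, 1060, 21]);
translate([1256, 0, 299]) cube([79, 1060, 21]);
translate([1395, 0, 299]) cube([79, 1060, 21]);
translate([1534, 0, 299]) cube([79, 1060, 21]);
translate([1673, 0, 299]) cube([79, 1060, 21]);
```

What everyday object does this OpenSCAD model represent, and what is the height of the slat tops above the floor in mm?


A bed frame. The slat-top height is 320 mm.

Four posts, four rails, and a row of slats — a bed frame. Slats sit on the rails at z = 159 + 140 = 299; with slat thickness 21, the top is 320 mm.


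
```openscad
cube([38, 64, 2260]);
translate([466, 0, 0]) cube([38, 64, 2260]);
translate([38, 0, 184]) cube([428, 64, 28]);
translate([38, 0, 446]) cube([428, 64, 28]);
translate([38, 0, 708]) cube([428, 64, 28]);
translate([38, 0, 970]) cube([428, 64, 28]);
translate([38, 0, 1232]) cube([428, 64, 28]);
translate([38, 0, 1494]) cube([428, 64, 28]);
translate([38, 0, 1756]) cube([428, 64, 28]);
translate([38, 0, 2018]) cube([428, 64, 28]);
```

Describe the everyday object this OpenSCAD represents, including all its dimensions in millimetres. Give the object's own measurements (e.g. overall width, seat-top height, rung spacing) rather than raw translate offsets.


A straight ladder. Two 38×64 mm vertical rails, 2260 mm tall, stand 504 mm apart (outside-to-outside) with their front faces coplanar on the −y side. 8 rungs, each 64 mm deep and 28 mm tall, span between the inner faces of the rails, front faces flush with the rails. The lowest rung's underside is at z = 184 mm and rungs are spaced 262 mm apart (underside to underside).


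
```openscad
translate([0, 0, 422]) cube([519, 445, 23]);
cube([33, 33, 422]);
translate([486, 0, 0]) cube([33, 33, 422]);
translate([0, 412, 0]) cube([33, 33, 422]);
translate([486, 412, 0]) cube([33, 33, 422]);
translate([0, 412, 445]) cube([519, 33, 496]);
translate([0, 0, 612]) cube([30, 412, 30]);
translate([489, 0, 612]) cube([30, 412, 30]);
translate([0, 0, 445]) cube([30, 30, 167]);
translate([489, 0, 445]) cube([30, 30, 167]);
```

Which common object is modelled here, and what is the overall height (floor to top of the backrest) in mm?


A chair. The overall height is 941 mm.

A slab on four corner posts with a tall panel at the back — a chair. The seat slab sits at z = 422 with thickness 23, and the 496 mm backrest starts at the seat top, so the overall height is 422 + 23 + 496 = 941 mm.


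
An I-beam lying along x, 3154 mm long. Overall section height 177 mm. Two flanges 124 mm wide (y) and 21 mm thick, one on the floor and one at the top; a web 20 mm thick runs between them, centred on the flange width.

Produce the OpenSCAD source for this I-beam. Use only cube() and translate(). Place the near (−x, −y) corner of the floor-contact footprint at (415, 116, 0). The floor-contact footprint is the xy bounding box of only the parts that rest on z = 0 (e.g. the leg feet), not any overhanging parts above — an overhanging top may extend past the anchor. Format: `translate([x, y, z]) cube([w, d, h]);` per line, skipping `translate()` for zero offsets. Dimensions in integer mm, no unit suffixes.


translate([415, 116, 0]) cube([3154, 124, 21]);
translate([415, 168, 21]) cube([3154, 20, 135]);
translate([415, 116, 156]) cube([3154, 124, 21]);
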